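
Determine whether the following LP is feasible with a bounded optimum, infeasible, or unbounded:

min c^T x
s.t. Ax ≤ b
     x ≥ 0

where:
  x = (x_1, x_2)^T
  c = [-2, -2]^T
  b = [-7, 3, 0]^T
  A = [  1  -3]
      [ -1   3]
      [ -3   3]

Infeasible (no feasible solution exists)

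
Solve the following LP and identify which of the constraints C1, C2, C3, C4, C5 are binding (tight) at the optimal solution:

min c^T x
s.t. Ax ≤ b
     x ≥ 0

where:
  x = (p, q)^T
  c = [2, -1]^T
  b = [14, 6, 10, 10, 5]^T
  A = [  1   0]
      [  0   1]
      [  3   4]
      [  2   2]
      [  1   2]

At p = 0, q = 2.5, compute slack b - a·x for each constraint:
  C1: 14 − 0 = 14  (slack)
  C2: 6 − 2.5 = 3.5  (slack)
  C3: 10 − 10 = 0  (binding)
  C4: 10 − 5 = 5  (slack)
  C5: 5 − 5 = 0  (binding)

Optimal: p = 0, q = 2.5
Binding: C3, C5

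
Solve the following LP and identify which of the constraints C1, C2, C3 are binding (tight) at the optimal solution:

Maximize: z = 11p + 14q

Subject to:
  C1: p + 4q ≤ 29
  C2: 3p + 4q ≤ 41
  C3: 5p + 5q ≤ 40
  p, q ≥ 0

At p = 1, q = 7, compute slack b - a·x for each constraint:
  C1: 29 − 29 = 0  (binding)
  C2: 41 − 31 = 10  (slack)
  C3: 40 − 40 = 0  (binding)

Optimal: p = 1, q = 7
Binding: C1, C3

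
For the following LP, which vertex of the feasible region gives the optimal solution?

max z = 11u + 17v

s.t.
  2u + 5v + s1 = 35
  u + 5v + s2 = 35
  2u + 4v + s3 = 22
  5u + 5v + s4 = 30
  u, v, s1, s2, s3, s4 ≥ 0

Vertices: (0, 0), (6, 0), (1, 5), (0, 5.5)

Evaluate the objective at each vertex of the feasible region:
  z(0, 0) = 0
  z(6, 0) = 66
  z(1, 5) = 96  ←
  z(0, 5.5) = 93.5
The maximum is at u = 1, v = 5.

(1, 5)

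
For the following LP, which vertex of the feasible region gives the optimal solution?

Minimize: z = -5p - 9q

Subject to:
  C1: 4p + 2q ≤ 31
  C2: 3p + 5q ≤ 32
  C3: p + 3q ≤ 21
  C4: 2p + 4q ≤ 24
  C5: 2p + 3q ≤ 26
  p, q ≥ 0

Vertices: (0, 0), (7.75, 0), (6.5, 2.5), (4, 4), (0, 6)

Evaluate the objective at each vertex of the feasible region:
  z(0, 0) = 0
  z(7.75, 0) = -38.75
  z(6.5, 2.5) = -55
  z(4, 4) = -56  ←
  z(0, 6) = -54
The minimum is at p = 4, q = 4.

(4, 4)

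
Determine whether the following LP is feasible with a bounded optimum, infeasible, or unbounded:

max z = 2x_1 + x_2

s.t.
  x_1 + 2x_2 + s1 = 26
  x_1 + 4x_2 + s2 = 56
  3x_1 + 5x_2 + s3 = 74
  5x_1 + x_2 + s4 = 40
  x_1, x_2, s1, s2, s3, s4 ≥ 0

Feasible with a bounded optimal solution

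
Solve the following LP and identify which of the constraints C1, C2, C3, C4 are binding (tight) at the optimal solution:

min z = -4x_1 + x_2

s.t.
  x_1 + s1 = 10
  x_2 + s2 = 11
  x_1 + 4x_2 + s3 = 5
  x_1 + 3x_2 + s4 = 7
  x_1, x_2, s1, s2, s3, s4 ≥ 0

At x_1 = 5, x_2 = 0, compute slack b - a·x for each constraint:
  C1: 10 − 5 = 5  (slack)
  C2: 11 − 0 = 11  (slack)
  C3: 5 − 5 = 0  (binding)
  C4: 7 − 5 = 2  (slack)

Optimal: x_1 = 5, x_2 = 0
Binding: C3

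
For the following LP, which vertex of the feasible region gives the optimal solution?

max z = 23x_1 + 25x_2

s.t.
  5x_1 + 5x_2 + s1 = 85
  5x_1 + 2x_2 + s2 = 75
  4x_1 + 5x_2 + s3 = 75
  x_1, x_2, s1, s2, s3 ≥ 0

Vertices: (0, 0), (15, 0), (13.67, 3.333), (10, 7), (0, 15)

Evaluate the objective at each vertex of the feasible region:
  z(0, 0) = 0
  z(15, 0) = 345
  z(13.67, 3.333) = 397.7
  z(10, 7) = 405  ←
  z(0, 15) = 375
The maximum is at x_1 = 10, x_2 = 7.

(10, 7)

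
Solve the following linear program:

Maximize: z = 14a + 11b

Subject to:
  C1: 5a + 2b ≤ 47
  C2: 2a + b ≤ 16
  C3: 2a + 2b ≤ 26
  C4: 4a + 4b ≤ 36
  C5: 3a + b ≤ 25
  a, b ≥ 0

Evaluate the objective at each vertex of the feasible region:
  z(0, 0) = 0
  z(8, 0) = 112
  z(7, 2) = 120  ←
  z(0, 9) = 99
The maximum is at a = 7, b = 2.

a = 7, b = 2, z = 120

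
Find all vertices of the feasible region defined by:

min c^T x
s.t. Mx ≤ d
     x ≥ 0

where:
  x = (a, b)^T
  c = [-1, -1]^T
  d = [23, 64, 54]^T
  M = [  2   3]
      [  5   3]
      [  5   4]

(0, 0), (10.8, 0), (10, 1), (0, 7.667)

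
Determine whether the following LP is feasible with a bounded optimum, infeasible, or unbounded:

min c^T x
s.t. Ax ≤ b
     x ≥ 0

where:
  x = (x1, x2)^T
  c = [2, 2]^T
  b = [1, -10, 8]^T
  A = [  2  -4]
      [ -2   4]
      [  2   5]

Infeasible (no feasible solution exists)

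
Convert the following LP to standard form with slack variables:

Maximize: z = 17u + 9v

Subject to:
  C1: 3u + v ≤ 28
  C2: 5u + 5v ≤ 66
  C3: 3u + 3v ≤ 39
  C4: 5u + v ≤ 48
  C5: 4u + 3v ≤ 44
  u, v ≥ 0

max z = 17u + 9v

s.t.
  3u + v + s1 = 28
  5u + 5v + s2 = 66
  3u + 3v + s3 = 39
  5u + v + s4 = 48
  4u + 3v + s5 = 44
  u, v, s1, s2, s3, s4, s5 ≥ 0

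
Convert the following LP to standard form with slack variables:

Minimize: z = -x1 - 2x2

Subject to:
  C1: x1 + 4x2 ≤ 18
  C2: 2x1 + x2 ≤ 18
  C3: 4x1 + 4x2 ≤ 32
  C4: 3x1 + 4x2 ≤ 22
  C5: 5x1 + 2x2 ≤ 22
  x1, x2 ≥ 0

min z = -x1 - 2x2

s.t.
  x1 + 4x2 + s1 = 18
  2x1 + x2 + s2 = 18
  4x1 + 4x2 + s3 = 32
  3x1 + 4x2 + s4 = 22
  5x1 + 2x2 + s5 = 22
  x1, x2, s1, s2, s3, s4, s5 ≥ 0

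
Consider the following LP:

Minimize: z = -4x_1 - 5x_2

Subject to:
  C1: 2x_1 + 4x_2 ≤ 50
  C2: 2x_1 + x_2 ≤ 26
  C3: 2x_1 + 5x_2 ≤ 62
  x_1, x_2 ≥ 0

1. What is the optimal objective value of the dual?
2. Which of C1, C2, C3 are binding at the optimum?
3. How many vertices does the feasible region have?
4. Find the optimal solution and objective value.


1. -76
2. C1, C2
3. 5
4. x_1 = 9, x_2 = 8, z = -76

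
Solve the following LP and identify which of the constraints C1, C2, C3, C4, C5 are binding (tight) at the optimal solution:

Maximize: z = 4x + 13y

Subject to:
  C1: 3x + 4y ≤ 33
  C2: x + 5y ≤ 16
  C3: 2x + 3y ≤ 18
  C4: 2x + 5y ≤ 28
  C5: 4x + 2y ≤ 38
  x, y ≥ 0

At x = 6, y = 2, compute slack b - a·x for each constraint:
  C1: 33 − 26 = 7  (slack)
  C2: 16 − 16 = 0  (binding)
  C3: 18 − 18 = 0  (binding)
  C4: 28 − 22 = 6  (slack)
  C5: 38 − 28 = 10  (slack)

Optimal: x = 6, y = 2
Binding: C2, C3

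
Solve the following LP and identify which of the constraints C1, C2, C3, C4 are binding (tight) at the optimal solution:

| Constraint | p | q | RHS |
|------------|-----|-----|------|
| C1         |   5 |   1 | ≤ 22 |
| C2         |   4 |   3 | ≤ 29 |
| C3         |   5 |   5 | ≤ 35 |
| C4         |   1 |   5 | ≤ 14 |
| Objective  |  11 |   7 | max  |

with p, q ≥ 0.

At p = 4, q = 2, compute slack b - a·x for each constraint:
  C1: 22 − 22 = 0  (binding)
  C2: 29 − 22 = 7  (slack)
  C3: 35 − 30 = 5  (slack)
  C4: 14 − 14 = 0  (binding)

Optimal: p = 4, q = 2
Binding: C1, C4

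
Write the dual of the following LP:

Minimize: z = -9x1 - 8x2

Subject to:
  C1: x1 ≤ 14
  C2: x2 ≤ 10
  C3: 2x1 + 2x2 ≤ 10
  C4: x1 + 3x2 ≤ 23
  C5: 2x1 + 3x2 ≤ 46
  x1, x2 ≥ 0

Primal min cᵀx s.t. Ax ≤ b, x ≥ 0  →  Dual max −bᵀy s.t. Aᵀy ≥ −c, y ≥ 0.

Maximize: z = -14y1 - 10y2 - 10y3 - 23y4 - 46y5

Subject to:
  y1 + 2y3 + y4 + 2y5 ≥ 9
  y2 + 2y3 + 3y4 + 3y5 ≥ 8
  y1, y2, y3, y4, y5 ≥ 0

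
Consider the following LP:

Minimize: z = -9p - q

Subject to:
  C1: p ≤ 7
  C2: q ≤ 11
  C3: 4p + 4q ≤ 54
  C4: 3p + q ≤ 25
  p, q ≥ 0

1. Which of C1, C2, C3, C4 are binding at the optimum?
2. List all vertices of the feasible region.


1. C1, C4
2. (0, 0), (7, 0), (7, 4), (5.75, 7.75), (2.5, 11), (0, 11)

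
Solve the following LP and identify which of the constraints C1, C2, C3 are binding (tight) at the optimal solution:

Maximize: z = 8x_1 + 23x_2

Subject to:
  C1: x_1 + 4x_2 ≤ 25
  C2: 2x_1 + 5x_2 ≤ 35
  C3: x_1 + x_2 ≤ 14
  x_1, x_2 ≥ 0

At x_1 = 5, x_2 = 5, compute slack b - a·x for each constraint:
  C1: 25 − 25 = 0  (binding)
  C2: 35 − 35 = 0  (binding)
  C3: 14 − 10 = 4  (slack)

Optimal: x_1 = 5, x_2 = 5
Binding: C1, C2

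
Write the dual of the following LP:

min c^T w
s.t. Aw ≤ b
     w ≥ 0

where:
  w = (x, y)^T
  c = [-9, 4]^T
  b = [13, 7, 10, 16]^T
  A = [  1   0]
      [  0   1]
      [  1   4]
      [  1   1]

Primal min cᵀx s.t. Ax ≤ b, x ≥ 0  →  Dual max −bᵀy s.t. Aᵀy ≥ −c, y ≥ 0.

Maximize: z = -13y1 - 7y2 - 10y3 - 16y4

Subject to:
  y1 + y3 + y4 ≥ 9
  y2 + 4y3 + y4 ≥ -4
  y1, y2, y3, y4 ≥ 0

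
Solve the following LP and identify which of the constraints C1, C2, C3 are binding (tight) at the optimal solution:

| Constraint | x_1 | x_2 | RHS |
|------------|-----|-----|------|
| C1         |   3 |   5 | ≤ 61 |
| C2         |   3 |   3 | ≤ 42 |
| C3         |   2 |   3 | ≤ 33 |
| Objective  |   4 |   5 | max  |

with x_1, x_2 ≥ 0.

At x_1 = 9, x_2 = 5, compute slack b - a·x for each constraint:
  C1: 61 − 52 = 9  (slack)
  C2: 42 − 42 = 0  (binding)
  C3: 33 − 33 = 0  (binding)

Optimal: x_1 = 9, x_2 = 5
Binding: C2, C3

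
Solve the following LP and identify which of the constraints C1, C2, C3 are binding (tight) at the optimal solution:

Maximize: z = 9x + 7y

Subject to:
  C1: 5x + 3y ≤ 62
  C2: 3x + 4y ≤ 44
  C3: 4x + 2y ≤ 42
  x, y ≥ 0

At x = 8, y = 5, compute slack b - a·x for each constraint:
  C1: 62 − 55 = 7  (slack)
  C2: 44 − 44 = 0  (binding)
  C3: 42 − 42 = 0  (binding)

Optimal: x = 8, y = 5
Binding: C2, C3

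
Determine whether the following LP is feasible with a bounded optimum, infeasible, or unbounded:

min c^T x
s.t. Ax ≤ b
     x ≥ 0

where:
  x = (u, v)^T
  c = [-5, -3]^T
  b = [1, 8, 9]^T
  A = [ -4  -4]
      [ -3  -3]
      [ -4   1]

Unbounded (objective can decrease without bound)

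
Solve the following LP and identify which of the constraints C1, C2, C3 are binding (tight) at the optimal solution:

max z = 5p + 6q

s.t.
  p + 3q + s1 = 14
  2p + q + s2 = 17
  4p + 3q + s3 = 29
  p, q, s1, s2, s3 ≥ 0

At p = 5, q = 3, compute slack b - a·x for each constraint:
  C1: 14 − 14 = 0  (binding)
  C2: 17 − 13 = 4  (slack)
  C3: 29 − 29 = 0  (binding)

Optimal: p = 5, q = 3
Binding: C1, C3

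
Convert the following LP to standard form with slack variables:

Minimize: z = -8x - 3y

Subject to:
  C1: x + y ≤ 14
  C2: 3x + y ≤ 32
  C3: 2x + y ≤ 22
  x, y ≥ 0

min z = -8x - 3y

s.t.
  x + y + s1 = 14
  3x + y + s2 = 32
  2x + y + s3 = 22
  x, y, s1, s2, s3 ≥ 0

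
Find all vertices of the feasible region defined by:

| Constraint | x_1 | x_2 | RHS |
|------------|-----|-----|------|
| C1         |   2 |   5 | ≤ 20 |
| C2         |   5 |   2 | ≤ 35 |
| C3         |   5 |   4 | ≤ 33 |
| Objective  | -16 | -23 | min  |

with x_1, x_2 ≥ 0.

(0, 0), (6.6, 0), (5, 2), (0, 4)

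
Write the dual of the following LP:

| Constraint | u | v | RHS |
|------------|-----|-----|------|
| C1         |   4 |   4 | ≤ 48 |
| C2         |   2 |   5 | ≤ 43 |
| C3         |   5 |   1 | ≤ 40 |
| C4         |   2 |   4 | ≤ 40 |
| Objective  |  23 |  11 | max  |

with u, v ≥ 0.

Primal max cᵀx s.t. Ax ≤ b, x ≥ 0  →  Dual min bᵀy s.t. Aᵀy ≥ c, y ≥ 0.

Minimize: z = 48y1 + 43y2 + 40y3 + 40y4

Subject to:
  4y1 + 2y2 + 5y3 + 2y4 ≥ 23
  4y1 + 5y2 + y3 + 4y4 ≥ 11
  y1, y2, y3, y4 ≥ 0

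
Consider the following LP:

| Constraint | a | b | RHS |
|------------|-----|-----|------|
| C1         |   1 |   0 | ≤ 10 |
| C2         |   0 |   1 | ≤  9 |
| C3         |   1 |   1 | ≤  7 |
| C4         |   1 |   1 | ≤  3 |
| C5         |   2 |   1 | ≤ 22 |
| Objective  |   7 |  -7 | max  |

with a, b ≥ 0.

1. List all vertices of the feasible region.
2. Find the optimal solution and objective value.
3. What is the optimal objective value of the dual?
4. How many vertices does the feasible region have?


1. (0, 0), (3, 0), (0, 3)
2. a = 3, b = 0, z = 21
3. 21
4. 3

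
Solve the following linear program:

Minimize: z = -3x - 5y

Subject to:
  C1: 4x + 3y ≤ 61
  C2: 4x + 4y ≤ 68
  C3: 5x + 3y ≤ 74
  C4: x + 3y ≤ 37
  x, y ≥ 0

Evaluate the objective at each vertex of the feasible region:
  z(0, 0) = 0
  z(14.8, 0) = -44.4
  z(13, 3) = -54
  z(10, 7) = -65
  z(7, 10) = -71  ←
  z(0, 12.33) = -61.67
The minimum is at x = 7, y = 10.

x = 7, y = 10, z = -71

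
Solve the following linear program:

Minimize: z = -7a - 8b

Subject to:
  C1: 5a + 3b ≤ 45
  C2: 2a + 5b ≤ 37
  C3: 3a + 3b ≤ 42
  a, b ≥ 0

Evaluate the objective at each vertex of the feasible region:
  z(0, 0) = 0
  z(9, 0) = -63
  z(6, 5) = -82  ←
  z(0, 7.4) = -59.2
The minimum is at a = 6, b = 5.

a = 6, b = 5, z = -82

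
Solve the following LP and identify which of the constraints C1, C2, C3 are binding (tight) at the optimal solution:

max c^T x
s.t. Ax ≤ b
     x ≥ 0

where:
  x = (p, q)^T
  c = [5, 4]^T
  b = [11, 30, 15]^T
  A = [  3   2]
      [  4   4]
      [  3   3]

At p = 1, q = 4, compute slack b - a·x for each constraint:
  C1: 11 − 11 = 0  (binding)
  C2: 30 − 20 = 10  (slack)
  C3: 15 − 15 = 0  (binding)

Optimal: p = 1, q = 4
Binding: C1, C3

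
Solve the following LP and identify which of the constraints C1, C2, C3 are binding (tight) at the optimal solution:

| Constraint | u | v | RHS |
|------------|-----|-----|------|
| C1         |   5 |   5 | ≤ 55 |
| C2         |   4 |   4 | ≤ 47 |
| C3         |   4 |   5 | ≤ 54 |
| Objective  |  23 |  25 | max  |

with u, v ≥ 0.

At u = 1, v = 10, compute slack b - a·x for each constraint:
  C1: 55 − 55 = 0  (binding)
  C2: 47 − 44 = 3  (slack)
  C3: 54 − 54 = 0  (binding)

Optimal: u = 1, v = 10
Binding: C1, C3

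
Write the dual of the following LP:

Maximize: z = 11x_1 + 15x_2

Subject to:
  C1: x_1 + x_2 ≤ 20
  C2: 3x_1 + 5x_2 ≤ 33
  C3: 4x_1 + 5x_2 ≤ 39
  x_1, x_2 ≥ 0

Primal max cᵀx s.t. Ax ≤ b, x ≥ 0  →  Dual min bᵀy s.t. Aᵀy ≥ c, y ≥ 0.

Minimize: z = 20y1 + 33y2 + 39y3

Subject to:
  y1 + 3y2 + 4y3 ≥ 11
  y1 + 5y2 + 5y3 ≥ 15
  y1, y2, y3 ≥ 0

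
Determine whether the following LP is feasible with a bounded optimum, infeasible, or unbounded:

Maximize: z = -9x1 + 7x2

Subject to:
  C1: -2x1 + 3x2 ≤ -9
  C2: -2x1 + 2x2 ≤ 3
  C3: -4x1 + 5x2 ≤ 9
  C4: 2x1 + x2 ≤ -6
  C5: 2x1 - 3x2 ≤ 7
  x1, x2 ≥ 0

Infeasible (no feasible solution exists)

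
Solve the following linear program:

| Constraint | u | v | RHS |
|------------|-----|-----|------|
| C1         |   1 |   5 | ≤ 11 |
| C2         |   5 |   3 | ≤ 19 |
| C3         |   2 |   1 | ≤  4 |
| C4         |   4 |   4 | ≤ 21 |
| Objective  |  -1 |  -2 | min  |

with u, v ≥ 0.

Evaluate the objective at each vertex of the feasible region:
  z(0, 0) = 0
  z(2, 0) = -2
  z(1, 2) = -5  ←
  z(0, 2.2) = -4.4
The minimum is at u = 1, v = 2.

u = 1, v = 2, z = -5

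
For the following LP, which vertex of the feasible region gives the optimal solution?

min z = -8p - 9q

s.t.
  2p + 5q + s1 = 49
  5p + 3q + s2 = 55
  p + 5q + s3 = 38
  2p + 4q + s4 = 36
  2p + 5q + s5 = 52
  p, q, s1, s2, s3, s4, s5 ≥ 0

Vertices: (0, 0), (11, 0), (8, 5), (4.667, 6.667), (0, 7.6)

Evaluate the objective at each vertex of the feasible region:
  z(0, 0) = 0
  z(11, 0) = -88
  z(8, 5) = -109  ←
  z(4.667, 6.667) = -97.33
  z(0, 7.6) = -68.4
The minimum is at p = 8, q = 5.

(8, 5)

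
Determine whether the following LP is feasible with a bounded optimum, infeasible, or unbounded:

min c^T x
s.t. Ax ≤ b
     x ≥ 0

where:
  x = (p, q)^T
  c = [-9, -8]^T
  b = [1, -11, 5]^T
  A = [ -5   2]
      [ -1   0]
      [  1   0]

Infeasible (no feasible solution exists)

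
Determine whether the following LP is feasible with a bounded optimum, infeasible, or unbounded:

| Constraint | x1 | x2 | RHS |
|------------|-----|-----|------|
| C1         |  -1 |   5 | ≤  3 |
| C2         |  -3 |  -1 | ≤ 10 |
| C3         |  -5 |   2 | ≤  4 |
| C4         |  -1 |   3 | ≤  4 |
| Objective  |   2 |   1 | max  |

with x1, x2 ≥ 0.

Unbounded (objective can increase without bound)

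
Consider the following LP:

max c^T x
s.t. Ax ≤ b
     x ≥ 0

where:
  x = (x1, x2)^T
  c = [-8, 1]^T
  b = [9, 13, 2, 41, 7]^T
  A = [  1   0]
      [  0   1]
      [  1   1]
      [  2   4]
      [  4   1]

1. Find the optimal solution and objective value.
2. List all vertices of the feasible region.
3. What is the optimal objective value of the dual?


1. x1 = 0, x2 = 2, z = 2
2. (0, 0), (1.75, 0), (1.667, 0.3333), (0, 2)
3. 2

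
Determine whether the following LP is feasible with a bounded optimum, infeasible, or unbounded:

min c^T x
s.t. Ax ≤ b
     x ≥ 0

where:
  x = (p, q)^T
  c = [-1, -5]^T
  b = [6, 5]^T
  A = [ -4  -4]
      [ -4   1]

Unbounded (objective can decrease without bound)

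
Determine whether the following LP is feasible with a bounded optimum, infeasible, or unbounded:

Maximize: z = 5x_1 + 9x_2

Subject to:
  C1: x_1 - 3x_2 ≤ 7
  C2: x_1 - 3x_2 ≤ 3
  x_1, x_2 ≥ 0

Unbounded (objective can increase without bound)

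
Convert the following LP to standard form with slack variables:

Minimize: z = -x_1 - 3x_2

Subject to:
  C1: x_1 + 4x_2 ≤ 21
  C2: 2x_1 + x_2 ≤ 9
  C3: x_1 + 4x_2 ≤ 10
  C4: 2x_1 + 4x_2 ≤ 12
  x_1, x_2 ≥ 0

min z = -x_1 - 3x_2

s.t.
  x_1 + 4x_2 + s1 = 21
  2x_1 + x_2 + s2 = 9
  x_1 + 4x_2 + s3 = 10
  2x_1 + 4x_2 + s4 = 12
  x_1, x_2, s1, s2, s3, s4 ≥ 0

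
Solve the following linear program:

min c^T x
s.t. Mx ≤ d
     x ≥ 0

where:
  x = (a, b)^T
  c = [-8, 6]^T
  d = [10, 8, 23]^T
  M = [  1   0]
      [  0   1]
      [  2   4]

Evaluate the objective at each vertex of the feasible region:
  z(0, 0) = 0
  z(10, 0) = -80  ←
  z(10, 0.75) = -75.5
  z(0, 5.75) = 34.5
The minimum is at a = 10, b = 0.

a = 10, b = 0, z = -80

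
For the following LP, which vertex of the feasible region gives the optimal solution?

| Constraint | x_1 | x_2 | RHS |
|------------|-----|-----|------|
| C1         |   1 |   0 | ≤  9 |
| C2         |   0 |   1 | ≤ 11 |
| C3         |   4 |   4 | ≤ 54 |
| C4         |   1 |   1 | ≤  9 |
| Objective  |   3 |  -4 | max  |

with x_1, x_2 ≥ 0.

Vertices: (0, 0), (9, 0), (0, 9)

Evaluate the objective at each vertex of the feasible region:
  z(0, 0) = 0
  z(9, 0) = 27  ←
  z(0, 9) = -36
The maximum is at x_1 = 9, x_2 = 0.

(9, 0)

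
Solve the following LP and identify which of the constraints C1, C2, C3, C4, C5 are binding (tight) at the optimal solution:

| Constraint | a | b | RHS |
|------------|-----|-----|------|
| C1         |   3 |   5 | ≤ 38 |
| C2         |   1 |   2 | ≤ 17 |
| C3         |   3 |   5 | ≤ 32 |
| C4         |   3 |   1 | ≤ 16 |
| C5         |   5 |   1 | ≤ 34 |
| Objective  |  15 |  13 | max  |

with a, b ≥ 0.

At a = 4, b = 4, compute slack b - a·x for each constraint:
  C1: 38 − 32 = 6  (slack)
  C2: 17 − 12 = 5  (slack)
  C3: 32 − 32 = 0  (binding)
  C4: 16 − 16 = 0  (binding)
  C5: 34 − 24 = 10  (slack)

Optimal: a = 4, b = 4
Binding: C3, C4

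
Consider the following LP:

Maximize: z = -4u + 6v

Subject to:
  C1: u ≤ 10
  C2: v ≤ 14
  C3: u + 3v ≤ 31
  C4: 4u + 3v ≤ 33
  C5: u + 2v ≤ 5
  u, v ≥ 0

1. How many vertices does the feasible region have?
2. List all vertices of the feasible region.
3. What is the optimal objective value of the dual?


1. 3
2. (0, 0), (5, 0), (0, 2.5)
3. 15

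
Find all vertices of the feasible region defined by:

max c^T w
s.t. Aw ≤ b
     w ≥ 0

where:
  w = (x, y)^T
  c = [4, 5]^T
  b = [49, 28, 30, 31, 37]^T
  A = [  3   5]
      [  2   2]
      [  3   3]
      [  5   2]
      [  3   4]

(0, 0), (6.2, 0), (3.667, 6.333), (3, 7), (0, 9.25)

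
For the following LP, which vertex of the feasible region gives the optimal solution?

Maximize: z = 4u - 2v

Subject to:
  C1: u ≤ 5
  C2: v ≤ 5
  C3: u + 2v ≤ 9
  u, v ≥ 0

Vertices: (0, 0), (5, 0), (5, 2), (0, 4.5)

Evaluate the objective at each vertex of the feasible region:
  z(0, 0) = 0
  z(5, 0) = 20  ←
  z(5, 2) = 16
  z(0, 4.5) = -9
The maximum is at u = 5, v = 0.

(5, 0)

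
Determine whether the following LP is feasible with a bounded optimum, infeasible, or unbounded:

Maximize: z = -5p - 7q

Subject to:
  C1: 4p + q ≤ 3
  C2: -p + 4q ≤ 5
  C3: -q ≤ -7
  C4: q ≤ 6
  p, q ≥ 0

Infeasible (no feasible solution exists)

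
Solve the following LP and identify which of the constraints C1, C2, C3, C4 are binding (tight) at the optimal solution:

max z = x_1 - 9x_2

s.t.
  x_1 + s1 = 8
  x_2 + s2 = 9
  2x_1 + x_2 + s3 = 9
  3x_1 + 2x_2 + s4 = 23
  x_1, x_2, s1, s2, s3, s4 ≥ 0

At x_1 = 4.5, x_2 = 0, compute slack b - a·x for each constraint:
  C1: 8 − 4.5 = 3.5  (slack)
  C2: 9 − 0 = 9  (slack)
  C3: 9 − 9 = 0  (binding)
  C4: 23 − 13.5 = 9.5  (slack)

Optimal: x_1 = 4.5, x_2 = 0
Binding: C3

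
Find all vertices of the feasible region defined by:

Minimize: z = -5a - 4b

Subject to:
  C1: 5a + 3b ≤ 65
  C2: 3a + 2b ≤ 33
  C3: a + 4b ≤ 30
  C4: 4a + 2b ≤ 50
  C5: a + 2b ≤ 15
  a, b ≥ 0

(0, 0), (11, 0), (9, 3), (0, 7.5)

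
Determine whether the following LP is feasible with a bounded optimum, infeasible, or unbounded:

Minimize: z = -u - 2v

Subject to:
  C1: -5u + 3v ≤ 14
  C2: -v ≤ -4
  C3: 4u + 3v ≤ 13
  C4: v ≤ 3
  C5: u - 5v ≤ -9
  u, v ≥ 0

Infeasible (no feasible solution exists)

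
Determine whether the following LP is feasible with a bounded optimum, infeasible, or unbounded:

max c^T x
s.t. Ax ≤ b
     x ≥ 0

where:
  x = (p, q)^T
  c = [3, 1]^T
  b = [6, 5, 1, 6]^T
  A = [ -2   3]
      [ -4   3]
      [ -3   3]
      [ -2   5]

Unbounded (objective can increase without bound)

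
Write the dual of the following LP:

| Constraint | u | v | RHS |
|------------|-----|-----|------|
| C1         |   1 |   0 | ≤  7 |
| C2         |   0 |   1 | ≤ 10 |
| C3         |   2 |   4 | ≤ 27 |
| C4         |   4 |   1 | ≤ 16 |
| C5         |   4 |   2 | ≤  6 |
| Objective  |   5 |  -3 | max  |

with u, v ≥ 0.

Primal max cᵀx s.t. Ax ≤ b, x ≥ 0  →  Dual min bᵀy s.t. Aᵀy ≥ c, y ≥ 0.

Minimize: z = 7y1 + 10y2 + 27y3 + 16y4 + 6y5

Subject to:
  y1 + 2y3 + 4y4 + 4y5 ≥ 5
  y2 + 4y3 + y4 + 2y5 ≥ -3
  y1, y2, y3, y4, y5 ≥ 0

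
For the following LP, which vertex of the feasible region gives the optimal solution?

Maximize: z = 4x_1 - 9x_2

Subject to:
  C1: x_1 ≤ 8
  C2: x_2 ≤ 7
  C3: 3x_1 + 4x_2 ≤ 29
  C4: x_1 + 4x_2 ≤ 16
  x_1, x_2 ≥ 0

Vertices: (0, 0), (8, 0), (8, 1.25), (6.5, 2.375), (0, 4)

Evaluate the objective at each vertex of the feasible region:
  z(0, 0) = 0
  z(8, 0) = 32  ←
  z(8, 1.25) = 20.75
  z(6.5, 2.375) = 4.625
  z(0, 4) = -36
The maximum is at x_1 = 8, x_2 = 0.

(8, 0)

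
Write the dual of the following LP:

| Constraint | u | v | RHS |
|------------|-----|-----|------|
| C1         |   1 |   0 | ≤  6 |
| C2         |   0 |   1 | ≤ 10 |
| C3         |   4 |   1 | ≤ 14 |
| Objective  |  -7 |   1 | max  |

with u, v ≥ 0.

Primal max cᵀx s.t. Ax ≤ b, x ≥ 0  →  Dual min bᵀy s.t. Aᵀy ≥ c, y ≥ 0.

Minimize: z = 6y1 + 10y2 + 14y3

Subject to:
  y1 + 4y3 ≥ -7
  y2 + y3 ≥ 1
  y1, y2, y3 ≥ 0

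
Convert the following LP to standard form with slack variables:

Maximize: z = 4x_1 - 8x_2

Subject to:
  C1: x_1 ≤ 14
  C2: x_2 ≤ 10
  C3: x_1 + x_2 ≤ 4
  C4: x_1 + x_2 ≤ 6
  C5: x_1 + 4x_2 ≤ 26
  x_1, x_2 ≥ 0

max z = 4x_1 - 8x_2

s.t.
  x_1 + s1 = 14
  x_2 + s2 = 10
  x_1 + x_2 + s3 = 4
  x_1 + x_2 + s4 = 6
  x_1 + 4x_2 + s5 = 26
  x_1, x_2, s1, s2, s3, s4, s5 ≥ 0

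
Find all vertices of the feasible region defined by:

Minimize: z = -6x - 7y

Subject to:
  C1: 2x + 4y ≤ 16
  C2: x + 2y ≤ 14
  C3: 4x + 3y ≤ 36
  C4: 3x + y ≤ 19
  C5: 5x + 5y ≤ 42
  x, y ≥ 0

(0, 0), (6.333, 0), (6, 1), (0, 4)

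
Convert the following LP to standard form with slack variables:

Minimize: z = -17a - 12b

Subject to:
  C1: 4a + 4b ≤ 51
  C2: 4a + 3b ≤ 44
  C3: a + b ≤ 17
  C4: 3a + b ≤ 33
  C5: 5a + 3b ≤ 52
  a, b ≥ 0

min z = -17a - 12b

s.t.
  4a + 4b + s1 = 51
  4a + 3b + s2 = 44
  a + b + s3 = 17
  3a + b + s4 = 33
  5a + 3b + s5 = 52
  a, b, s1, s2, s3, s4, s5 ≥ 0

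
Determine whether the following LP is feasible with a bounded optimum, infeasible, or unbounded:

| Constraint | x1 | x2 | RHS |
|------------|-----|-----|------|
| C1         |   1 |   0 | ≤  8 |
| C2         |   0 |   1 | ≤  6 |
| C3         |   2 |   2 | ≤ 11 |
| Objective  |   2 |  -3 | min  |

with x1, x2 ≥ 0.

Feasible with a bounded optimal solution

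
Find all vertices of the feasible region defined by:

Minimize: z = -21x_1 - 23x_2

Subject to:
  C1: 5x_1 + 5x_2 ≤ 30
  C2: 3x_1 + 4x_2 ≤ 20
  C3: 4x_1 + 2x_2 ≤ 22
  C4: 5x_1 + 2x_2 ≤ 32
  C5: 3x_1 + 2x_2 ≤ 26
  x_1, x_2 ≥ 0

(0, 0), (5.5, 0), (5, 1), (4, 2), (0, 5)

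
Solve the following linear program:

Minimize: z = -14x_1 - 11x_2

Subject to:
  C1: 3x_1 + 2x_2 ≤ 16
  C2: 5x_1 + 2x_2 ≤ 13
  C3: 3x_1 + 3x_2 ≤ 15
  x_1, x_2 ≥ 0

Evaluate the objective at each vertex of the feasible region:
  z(0, 0) = 0
  z(2.6, 0) = -36.4
  z(1, 4) = -58  ←
  z(0, 5) = -55
The minimum is at x_1 = 1, x_2 = 4.

x_1 = 1, x_2 = 4, z = -58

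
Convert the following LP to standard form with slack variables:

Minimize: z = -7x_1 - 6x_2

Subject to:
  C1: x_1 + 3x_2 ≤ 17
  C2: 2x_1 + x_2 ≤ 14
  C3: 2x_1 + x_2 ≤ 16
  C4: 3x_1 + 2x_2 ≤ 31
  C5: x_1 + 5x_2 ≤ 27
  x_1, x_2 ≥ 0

min z = -7x_1 - 6x_2

s.t.
  x_1 + 3x_2 + s1 = 17
  2x_1 + x_2 + s2 = 14
  2x_1 + x_2 + s3 = 16
  3x_1 + 2x_2 + s4 = 31
  x_1 + 5x_2 + s5 = 27
  x_1, x_2, s1, s2, s3, s4, s5 ≥ 0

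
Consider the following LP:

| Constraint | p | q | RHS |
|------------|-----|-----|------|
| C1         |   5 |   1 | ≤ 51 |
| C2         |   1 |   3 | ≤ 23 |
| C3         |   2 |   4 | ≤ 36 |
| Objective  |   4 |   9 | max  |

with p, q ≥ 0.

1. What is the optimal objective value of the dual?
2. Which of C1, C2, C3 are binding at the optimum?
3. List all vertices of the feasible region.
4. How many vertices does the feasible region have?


1. 77
2. C2, C3
3. (0, 0), (10.2, 0), (9.333, 4.333), (8, 5), (0, 7.667)
4. 5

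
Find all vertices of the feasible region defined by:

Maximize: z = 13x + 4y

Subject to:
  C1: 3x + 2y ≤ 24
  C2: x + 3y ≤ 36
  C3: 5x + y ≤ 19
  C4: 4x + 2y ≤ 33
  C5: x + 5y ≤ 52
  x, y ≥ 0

(0, 0), (3.8, 0), (2, 9), (1.231, 10.15), (0, 10.4)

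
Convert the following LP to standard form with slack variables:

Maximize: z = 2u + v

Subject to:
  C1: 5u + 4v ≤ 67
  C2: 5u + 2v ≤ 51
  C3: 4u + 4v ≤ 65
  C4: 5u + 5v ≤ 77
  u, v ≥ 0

max z = 2u + v

s.t.
  5u + 4v + s1 = 67
  5u + 2v + s2 = 51
  4u + 4v + s3 = 65
  5u + 5v + s4 = 77
  u, v, s1, s2, s3, s4 ≥ 0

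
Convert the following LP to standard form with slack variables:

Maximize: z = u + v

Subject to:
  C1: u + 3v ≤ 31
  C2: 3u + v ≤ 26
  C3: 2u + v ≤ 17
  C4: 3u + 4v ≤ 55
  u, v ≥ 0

max z = u + v

s.t.
  u + 3v + s1 = 31
  3u + v + s2 = 26
  2u + v + s3 = 17
  3u + 4v + s4 = 55
  u, v, s1, s2, s3, s4 ≥ 0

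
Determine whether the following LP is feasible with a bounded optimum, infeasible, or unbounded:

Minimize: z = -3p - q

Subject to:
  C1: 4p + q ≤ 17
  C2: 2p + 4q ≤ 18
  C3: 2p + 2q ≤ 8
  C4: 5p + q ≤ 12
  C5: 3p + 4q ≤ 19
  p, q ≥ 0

Feasible with a bounded optimal solution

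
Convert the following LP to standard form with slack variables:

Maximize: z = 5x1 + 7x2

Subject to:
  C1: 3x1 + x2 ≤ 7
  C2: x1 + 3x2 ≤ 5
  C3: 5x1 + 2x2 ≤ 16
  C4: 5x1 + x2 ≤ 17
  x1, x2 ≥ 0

max z = 5x1 + 7x2

s.t.
  3x1 + x2 + s1 = 7
  x1 + 3x2 + s2 = 5
  5x1 + 2x2 + s3 = 16
  5x1 + x2 + s4 = 17
  x1, x2, s1, s2, s3, s4 ≥ 0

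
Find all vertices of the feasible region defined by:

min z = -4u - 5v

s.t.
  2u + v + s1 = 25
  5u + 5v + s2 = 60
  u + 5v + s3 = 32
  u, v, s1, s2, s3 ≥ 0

(0, 0), (12, 0), (7, 5), (0, 6.4)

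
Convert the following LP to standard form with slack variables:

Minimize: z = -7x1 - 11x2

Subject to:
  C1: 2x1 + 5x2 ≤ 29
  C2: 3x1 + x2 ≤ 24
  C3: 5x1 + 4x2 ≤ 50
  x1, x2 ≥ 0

min z = -7x1 - 11x2

s.t.
  2x1 + 5x2 + s1 = 29
  3x1 + x2 + s2 = 24
  5x1 + 4x2 + s3 = 50
  x1, x2, s1, s2, s3 ≥ 0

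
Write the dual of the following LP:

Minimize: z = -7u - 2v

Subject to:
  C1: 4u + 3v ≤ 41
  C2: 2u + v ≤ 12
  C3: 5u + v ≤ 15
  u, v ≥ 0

Primal min cᵀx s.t. Ax ≤ b, x ≥ 0  →  Dual max −bᵀy s.t. Aᵀy ≥ −c, y ≥ 0.

Maximize: z = -41y1 - 12y2 - 15y3

Subject to:
  4y1 + 2y2 + 5y3 ≥ 7
  3y1 + y2 + y3 ≥ 2
  y1, y2, y3 ≥ 0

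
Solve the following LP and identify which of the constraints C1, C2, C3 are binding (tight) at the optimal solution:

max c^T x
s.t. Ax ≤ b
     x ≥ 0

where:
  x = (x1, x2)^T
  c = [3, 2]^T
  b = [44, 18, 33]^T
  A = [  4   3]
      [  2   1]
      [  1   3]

At x1 = 5, x2 = 8, compute slack b - a·x for each constraint:
  C1: 44 − 44 = 0  (binding)
  C2: 18 − 18 = 0  (binding)
  C3: 33 − 29 = 4  (slack)

Optimal: x1 = 5, x2 = 8
Binding: C1, C2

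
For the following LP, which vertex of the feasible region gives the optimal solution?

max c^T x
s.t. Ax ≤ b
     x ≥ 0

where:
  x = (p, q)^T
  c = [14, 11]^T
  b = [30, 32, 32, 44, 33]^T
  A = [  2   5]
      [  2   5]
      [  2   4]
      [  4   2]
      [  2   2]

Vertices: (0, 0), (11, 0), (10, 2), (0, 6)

Evaluate the objective at each vertex of the feasible region:
  z(0, 0) = 0
  z(11, 0) = 154
  z(10, 2) = 162  ←
  z(0, 6) = 66
The maximum is at p = 10, q = 2.

(10, 2)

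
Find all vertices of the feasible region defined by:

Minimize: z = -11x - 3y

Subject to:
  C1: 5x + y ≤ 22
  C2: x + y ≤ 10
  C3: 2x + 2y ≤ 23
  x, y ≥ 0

(0, 0), (4.4, 0), (3, 7), (0, 10)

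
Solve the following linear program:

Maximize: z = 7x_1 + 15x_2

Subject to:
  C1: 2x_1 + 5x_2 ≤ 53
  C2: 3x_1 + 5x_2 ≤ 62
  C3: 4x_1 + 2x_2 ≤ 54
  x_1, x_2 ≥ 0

Evaluate the objective at each vertex of the feasible region:
  z(0, 0) = 0
  z(13.5, 0) = 94.5
  z(10.43, 6.143) = 165.1
  z(9, 7) = 168  ←
  z(0, 10.6) = 159
The maximum is at x_1 = 9, x_2 = 7.

x_1 = 9, x_2 = 7, z = 168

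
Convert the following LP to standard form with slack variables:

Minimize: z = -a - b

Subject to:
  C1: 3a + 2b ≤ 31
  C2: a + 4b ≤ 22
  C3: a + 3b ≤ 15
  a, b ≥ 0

min z = -a - b

s.t.
  3a + 2b + s1 = 31
  a + 4b + s2 = 22
  a + 3b + s3 = 15
  a, b, s1, s2, s3 ≥ 0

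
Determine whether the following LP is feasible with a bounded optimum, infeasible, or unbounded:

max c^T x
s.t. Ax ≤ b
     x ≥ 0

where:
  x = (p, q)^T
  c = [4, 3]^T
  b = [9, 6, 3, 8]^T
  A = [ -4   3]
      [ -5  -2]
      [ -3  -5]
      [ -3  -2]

Unbounded (objective can increase without bound)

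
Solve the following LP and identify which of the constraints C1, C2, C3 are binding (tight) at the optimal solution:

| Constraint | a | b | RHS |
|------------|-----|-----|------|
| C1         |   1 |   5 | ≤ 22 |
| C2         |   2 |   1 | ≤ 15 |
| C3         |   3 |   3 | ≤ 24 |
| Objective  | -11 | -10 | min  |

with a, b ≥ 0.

At a = 7, b = 1, compute slack b - a·x for each constraint:
  C1: 22 − 12 = 10  (slack)
  C2: 15 − 15 = 0  (binding)
  C3: 24 − 24 = 0  (binding)

Optimal: a = 7, b = 1
Binding: C2, C3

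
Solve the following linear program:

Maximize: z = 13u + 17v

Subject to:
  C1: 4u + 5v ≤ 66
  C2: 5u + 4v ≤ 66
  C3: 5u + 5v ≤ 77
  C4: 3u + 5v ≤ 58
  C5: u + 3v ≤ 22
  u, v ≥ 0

Evaluate the objective at each vertex of the feasible region:
  z(0, 0) = 0
  z(13.2, 0) = 171.6
  z(10, 4) = 198  ←
  z(0, 7.333) = 124.7
The maximum is at u = 10, v = 4.

u = 10, v = 4, z = 198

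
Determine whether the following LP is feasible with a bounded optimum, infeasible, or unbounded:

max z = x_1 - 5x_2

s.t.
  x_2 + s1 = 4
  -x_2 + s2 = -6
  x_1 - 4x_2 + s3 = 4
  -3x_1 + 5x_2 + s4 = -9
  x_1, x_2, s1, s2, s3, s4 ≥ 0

Infeasible (no feasible solution exists)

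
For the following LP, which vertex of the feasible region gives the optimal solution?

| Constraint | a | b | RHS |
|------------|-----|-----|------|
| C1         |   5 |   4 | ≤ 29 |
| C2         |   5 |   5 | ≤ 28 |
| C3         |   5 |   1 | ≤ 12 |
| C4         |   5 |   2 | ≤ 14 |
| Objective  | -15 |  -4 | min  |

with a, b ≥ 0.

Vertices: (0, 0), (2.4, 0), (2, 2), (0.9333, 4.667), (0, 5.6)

Evaluate the objective at each vertex of the feasible region:
  z(0, 0) = 0
  z(2.4, 0) = -36
  z(2, 2) = -38  ←
  z(0.9333, 4.667) = -32.67
  z(0, 5.6) = -22.4
The minimum is at a = 2, b = 2.

(2, 2)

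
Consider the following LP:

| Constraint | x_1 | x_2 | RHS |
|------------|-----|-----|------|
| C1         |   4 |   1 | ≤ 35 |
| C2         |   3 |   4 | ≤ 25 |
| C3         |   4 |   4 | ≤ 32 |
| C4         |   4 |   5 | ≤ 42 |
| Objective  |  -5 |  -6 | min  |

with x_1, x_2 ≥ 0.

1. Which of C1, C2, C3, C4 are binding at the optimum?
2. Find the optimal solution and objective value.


1. C2, C3
2. x_1 = 7, x_2 = 1, z = -41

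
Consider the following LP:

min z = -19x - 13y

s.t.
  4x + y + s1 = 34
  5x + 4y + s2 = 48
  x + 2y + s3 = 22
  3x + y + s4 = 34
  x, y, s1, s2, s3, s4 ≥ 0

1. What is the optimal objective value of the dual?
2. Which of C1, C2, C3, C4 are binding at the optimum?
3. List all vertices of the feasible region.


1. -178
2. C1, C2
3. (0, 0), (8.5, 0), (8, 2), (1.333, 10.33), (0, 11)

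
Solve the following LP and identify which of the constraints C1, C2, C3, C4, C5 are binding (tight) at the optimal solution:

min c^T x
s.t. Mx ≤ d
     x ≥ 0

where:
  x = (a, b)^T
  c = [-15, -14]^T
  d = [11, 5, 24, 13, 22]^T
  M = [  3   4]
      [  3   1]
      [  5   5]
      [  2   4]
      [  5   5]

At a = 1, b = 2, compute slack b - a·x for each constraint:
  C1: 11 − 11 = 0  (binding)
  C2: 5 − 5 = 0  (binding)
  C3: 24 − 15 = 9  (slack)
  C4: 13 − 10 = 3  (slack)
  C5: 22 − 15 = 7  (slack)

Optimal: a = 1, b = 2
Binding: C1, C2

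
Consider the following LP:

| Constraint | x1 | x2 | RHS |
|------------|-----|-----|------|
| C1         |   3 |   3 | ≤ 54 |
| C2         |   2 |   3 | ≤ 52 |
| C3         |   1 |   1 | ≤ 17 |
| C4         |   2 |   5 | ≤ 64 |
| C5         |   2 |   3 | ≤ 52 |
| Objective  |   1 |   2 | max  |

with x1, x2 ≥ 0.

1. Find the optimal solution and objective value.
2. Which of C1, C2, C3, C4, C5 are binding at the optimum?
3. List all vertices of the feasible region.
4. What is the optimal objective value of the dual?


1. x1 = 7, x2 = 10, z = 27
2. C3, C4
3. (0, 0), (17, 0), (7, 10), (0, 12.8)
4. 27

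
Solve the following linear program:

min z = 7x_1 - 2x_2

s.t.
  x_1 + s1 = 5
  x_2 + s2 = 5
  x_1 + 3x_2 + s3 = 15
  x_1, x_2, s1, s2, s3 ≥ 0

Evaluate the objective at each vertex of the feasible region:
  z(0, 0) = 0
  z(5, 0) = 35
  z(5, 3.333) = 28.33
  z(0, 5) = -10  ←
The minimum is at x_1 = 0, x_2 = 5.

x_1 = 0, x_2 = 5, z = -10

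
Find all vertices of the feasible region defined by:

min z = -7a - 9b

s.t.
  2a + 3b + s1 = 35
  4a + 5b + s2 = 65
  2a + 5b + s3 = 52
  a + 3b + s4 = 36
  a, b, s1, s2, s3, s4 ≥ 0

(0, 0), (16.25, 0), (10, 5), (4.75, 8.5), (0, 10.4)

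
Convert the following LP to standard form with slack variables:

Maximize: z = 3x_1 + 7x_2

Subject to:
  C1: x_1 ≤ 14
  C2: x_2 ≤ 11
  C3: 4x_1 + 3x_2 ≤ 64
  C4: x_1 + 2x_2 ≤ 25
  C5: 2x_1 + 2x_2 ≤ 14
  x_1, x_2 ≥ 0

max z = 3x_1 + 7x_2

s.t.
  x_1 + s1 = 14
  x_2 + s2 = 11
  4x_1 + 3x_2 + s3 = 64
  x_1 + 2x_2 + s4 = 25
  2x_1 + 2x_2 + s5 = 14
  x_1, x_2, s1, s2, s3, s4, s5 ≥ 0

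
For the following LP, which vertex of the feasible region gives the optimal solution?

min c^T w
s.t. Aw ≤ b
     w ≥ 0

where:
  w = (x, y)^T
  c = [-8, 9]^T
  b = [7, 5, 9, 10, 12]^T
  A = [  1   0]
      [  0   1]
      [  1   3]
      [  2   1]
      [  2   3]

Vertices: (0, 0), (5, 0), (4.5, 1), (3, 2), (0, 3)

Evaluate the objective at each vertex of the feasible region:
  z(0, 0) = 0
  z(5, 0) = -40  ←
  z(4.5, 1) = -27
  z(3, 2) = -6
  z(0, 3) = 27
The minimum is at x = 5, y = 0.

(5, 0)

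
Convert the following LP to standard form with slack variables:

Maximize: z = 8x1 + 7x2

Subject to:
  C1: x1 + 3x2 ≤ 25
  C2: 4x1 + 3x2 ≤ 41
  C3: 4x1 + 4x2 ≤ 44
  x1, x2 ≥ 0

max z = 8x1 + 7x2

s.t.
  x1 + 3x2 + s1 = 25
  4x1 + 3x2 + s2 = 41
  4x1 + 4x2 + s3 = 44
  x1, x2, s1, s2, s3 ≥ 0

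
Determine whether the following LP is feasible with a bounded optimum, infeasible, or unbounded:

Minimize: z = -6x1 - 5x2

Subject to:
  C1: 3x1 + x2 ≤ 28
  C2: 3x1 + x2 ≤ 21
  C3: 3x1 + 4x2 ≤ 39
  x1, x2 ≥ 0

Feasible with a bounded optimal solution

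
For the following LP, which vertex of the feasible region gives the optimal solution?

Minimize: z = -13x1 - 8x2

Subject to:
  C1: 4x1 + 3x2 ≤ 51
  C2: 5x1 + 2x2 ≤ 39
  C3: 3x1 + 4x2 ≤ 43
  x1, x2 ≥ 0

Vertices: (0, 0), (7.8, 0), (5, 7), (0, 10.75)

Evaluate the objective at each vertex of the feasible region:
  z(0, 0) = 0
  z(7.8, 0) = -101.4
  z(5, 7) = -121  ←
  z(0, 10.75) = -86
The minimum is at x1 = 5, x2 = 7.

(5, 7)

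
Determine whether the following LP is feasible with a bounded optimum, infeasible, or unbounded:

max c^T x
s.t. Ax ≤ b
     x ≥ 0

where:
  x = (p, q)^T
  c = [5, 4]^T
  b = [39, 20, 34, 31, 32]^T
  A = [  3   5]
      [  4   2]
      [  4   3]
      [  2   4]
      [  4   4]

Feasible with a bounded optimal solution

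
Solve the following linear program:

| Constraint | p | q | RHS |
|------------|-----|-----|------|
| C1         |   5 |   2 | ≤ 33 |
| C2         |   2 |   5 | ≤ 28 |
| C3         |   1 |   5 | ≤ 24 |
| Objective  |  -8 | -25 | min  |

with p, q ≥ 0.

Evaluate the objective at each vertex of the feasible region:
  z(0, 0) = 0
  z(6.6, 0) = -52.8
  z(5.19, 3.524) = -129.6
  z(4, 4) = -132  ←
  z(0, 4.8) = -120
The minimum is at p = 4, q = 4.

p = 4, q = 4, z = -132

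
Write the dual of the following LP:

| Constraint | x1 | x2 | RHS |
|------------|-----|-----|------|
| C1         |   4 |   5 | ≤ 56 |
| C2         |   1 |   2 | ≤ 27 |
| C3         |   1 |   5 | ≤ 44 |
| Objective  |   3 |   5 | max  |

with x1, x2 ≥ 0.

Primal max cᵀx s.t. Ax ≤ b, x ≥ 0  →  Dual min bᵀy s.t. Aᵀy ≥ c, y ≥ 0.

Minimize: z = 56y1 + 27y2 + 44y3

Subject to:
  4y1 + y2 + y3 ≥ 3
  5y1 + 2y2 + 5y3 ≥ 5
  y1, y2, y3 ≥ 0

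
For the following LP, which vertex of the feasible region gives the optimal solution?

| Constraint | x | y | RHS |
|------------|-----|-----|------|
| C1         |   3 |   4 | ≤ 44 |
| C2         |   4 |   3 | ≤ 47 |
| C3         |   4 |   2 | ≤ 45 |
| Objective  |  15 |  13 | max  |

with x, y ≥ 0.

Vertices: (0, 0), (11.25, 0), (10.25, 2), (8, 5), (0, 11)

Evaluate the objective at each vertex of the feasible region:
  z(0, 0) = 0
  z(11.25, 0) = 168.8
  z(10.25, 2) = 179.8
  z(8, 5) = 185  ←
  z(0, 11) = 143
The maximum is at x = 8, y = 5.

(8, 5)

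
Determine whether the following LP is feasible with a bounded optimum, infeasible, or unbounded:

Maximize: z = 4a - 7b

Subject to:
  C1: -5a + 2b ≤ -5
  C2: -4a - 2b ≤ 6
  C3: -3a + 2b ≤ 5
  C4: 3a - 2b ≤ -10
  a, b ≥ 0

Infeasible (no feasible solution exists)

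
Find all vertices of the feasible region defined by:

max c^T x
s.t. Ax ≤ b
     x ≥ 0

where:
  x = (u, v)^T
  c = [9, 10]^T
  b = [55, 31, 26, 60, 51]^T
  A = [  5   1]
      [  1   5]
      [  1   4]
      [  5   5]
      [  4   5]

(0, 0), (11, 0), (10.75, 1.25), (9, 3), (6.727, 4.818), (6, 5), (0, 6.2)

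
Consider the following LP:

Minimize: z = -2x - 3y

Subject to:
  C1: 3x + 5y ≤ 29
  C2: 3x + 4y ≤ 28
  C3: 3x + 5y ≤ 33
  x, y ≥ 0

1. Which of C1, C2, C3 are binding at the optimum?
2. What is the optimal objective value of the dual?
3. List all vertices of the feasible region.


1. C1, C2
2. -19
3. (0, 0), (9.333, 0), (8, 1), (0, 5.8)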